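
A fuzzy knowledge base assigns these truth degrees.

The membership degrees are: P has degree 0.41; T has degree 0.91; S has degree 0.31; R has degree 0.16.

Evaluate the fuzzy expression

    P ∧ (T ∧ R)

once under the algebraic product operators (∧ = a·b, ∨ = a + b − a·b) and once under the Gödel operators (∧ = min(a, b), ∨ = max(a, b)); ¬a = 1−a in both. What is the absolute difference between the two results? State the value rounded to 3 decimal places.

0.100

Under algebraic product:
  T ∧ R = a·b on (0.9100, 0.1600) = 0.1456
  P ∧ (T ∧ R) = a·b on (0.4100, 0.1456) = 0.0597
  → value = 0.0597
Under Gödel:
  T ∧ R = min(a, b) on (0.91, 0.16) = 0.16
  P ∧ (T ∧ R) = min(a, b) on (0.41, 0.16) = 0.16
  → value = 0.1600
|0.0597 − 0.1600| = 0.100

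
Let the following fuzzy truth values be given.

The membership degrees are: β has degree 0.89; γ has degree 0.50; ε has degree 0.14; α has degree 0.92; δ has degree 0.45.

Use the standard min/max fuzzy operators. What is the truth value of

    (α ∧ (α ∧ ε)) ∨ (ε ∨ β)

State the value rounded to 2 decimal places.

α ∧ ε = min(a, b) on (0.92, 0.14) = 0.14
α ∧ (α ∧ ε) = min(a, b) on (0.92, 0.14) = 0.14
ε ∨ β = max(a, b) on (0.14, 0.89) = 0.89
(α ∧ (α ∧ ε)) ∨ (ε ∨ β) = max(a, b) on (0.14, 0.89) = 0.89

0.89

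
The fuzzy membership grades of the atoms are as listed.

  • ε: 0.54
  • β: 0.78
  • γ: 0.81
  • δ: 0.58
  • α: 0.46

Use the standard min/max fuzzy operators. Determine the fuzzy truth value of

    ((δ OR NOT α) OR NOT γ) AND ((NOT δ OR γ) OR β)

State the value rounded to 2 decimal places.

0.58

NOT α = 1 − 0.46 = 0.54
δ OR NOT α = max(a, b) on (0.58, 0.54) = 0.58
NOT γ = 1 − 0.81 = 0.19
(δ OR NOT α) OR NOT γ = max(a, b) on (0.58, 0.19) = 0.58
NOT δ = 1 − 0.58 = 0.42
NOT δ OR γ = max(a, b) on (0.42, 0.81) = 0.81
(NOT δ OR γ) OR β = max(a, b) on (0.81, 0.78) = 0.81
((δ OR NOT α) OR NOT γ) AND ((NOT δ OR γ) OR β) = min(a, b) on (0.58, 0.81) = 0.58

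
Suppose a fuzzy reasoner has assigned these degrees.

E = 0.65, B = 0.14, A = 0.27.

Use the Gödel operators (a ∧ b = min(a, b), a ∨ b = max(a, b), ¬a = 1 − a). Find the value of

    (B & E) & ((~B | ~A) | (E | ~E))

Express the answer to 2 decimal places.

B & E = min(a, b) on (0.14, 0.65) = 0.14
~B = 1 − 0.14 = 0.86
~A = 1 − 0.27 = 0.73
~B | ~A = max(a, b) on (0.86, 0.73) = 0.86
~E = 1 − 0.65 = 0.35
E | ~E = max(a, b) on (0.65, 0.35) = 0.65
(~B | ~A) | (E | ~E) = max(a, b) on (0.86, 0.65) = 0.86
(B & E) & ((~B | ~A) | (E | ~E)) = min(a, b) on (0.14, 0.86) = 0.14

0.14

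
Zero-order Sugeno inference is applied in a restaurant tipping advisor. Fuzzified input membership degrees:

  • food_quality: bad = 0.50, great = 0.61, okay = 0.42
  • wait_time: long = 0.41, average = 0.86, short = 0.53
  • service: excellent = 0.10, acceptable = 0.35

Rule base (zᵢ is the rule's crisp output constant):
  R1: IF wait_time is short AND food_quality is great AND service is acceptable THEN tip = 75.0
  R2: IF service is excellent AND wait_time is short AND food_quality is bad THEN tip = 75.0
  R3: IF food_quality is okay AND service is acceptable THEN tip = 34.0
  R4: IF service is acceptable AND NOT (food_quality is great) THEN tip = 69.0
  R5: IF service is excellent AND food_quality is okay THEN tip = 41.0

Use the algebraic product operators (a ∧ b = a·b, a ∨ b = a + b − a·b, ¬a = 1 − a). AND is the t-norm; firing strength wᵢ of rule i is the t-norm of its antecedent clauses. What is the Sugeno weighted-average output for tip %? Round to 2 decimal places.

57.21

R1 (z=75.0): short=0.53, great=0.61, acceptable=0.35; AND[a·b] → w = 0.1132
R2 (z=75.0): excellent=0.10, short=0.53, bad=0.50; AND[a·b] → w = 0.0265
R3 (z=34.0): okay=0.42, acceptable=0.35; AND[a·b] → w = 0.1470
R4 (z=69.0): acceptable=0.35, ¬great=1−0.61=0.39; AND[a·b] → w = 0.1365
R5 (z=41.0): excellent=0.10, okay=0.42; AND[a·b] → w = 0.0420
Weighted average = (0.1132·75.0 + 0.0265·75.0 + 0.1470·34.0 + 0.1365·69.0 + 0.0420·41.0) / (0.1132 + 0.0265 + 0.1470 + 0.1365 + 0.0420)
  = 26.6126 / 0.4652 = 57.21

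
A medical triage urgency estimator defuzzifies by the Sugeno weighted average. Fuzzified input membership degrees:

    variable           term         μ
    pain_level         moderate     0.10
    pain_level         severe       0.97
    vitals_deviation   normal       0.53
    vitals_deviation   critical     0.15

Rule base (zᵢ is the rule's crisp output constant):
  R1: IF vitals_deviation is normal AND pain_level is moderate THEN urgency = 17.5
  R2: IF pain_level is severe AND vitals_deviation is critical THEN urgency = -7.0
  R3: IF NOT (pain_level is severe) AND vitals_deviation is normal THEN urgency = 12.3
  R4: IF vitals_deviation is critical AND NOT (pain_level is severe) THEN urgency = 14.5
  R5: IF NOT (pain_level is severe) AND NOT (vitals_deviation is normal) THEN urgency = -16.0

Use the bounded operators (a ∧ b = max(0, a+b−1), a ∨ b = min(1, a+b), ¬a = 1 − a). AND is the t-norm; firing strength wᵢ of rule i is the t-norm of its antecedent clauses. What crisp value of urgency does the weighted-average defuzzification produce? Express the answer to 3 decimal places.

-7.000

R1 (z=17.5): normal=0.53, moderate=0.10; AND[max(0, a+b−1)] → w = 0.00
R2 (z=-7.0): severe=0.97, critical=0.15; AND[max(0, a+b−1)] → w = 0.12
R3 (z=12.3): ¬severe=1−0.97=0.03, normal=0.53; AND[max(0, a+b−1)] → w = 0.00
R4 (z=14.5): critical=0.15, ¬severe=1−0.97=0.03; AND[max(0, a+b−1)] → w = 0.00
R5 (z=-16.0): ¬severe=1−0.97=0.03, ¬normal=1−0.53=0.47; AND[max(0, a+b−1)] → w = 0.00
Weighted average = (0.00·17.5 + 0.12·-7.0 + 0.00·12.3 + 0.00·14.5 + 0.00·-16.0) / (0.00 + 0.12 + 0.00 + 0.00 + 0.00)
  = -0.8400 / 0.1200 = -7.000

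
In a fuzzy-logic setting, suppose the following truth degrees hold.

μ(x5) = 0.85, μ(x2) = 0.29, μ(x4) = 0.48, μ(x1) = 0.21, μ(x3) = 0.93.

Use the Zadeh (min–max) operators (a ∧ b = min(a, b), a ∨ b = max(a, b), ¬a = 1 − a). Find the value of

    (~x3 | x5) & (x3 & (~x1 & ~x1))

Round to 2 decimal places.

0.79

~x3 = 1 − 0.93 = 0.07
~x3 | x5 = max(a, b) on (0.07, 0.85) = 0.85
~x1 = 1 − 0.21 = 0.79
~x1 = 1 − 0.21 = 0.79
~x1 & ~x1 = min(a, b) on (0.79, 0.79) = 0.79
x3 & (~x1 & ~x1) = min(a, b) on (0.93, 0.79) = 0.79
(~x3 | x5) & (x3 & (~x1 & ~x1)) = min(a, b) on (0.85, 0.79) = 0.79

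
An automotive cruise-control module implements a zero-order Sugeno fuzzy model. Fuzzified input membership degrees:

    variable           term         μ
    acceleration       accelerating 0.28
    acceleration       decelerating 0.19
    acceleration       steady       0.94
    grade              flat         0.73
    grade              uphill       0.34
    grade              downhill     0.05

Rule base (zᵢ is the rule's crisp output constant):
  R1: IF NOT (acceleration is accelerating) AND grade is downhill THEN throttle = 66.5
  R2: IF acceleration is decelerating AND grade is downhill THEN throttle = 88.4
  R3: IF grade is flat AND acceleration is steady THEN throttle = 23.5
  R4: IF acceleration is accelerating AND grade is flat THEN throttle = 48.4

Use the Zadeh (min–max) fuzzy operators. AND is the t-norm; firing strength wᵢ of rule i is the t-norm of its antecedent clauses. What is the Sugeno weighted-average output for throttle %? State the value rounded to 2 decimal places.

34.64

R1 (z=66.5): ¬accelerating=1−0.28=0.72, downhill=0.05; AND[min(a, b)] → w = 0.05
R2 (z=88.4): decelerating=0.19, downhill=0.05; AND[min(a, b)] → w = 0.05
R3 (z=23.5): flat=0.73, steady=0.94; AND[min(a, b)] → w = 0.73
R4 (z=48.4): accelerating=0.28, flat=0.73; AND[min(a, b)] → w = 0.28
Weighted average = (0.05·66.5 + 0.05·88.4 + 0.73·23.5 + 0.28·48.4) / (0.05 + 0.05 + 0.73 + 0.28)
  = 38.4520 / 1.1100 = 34.64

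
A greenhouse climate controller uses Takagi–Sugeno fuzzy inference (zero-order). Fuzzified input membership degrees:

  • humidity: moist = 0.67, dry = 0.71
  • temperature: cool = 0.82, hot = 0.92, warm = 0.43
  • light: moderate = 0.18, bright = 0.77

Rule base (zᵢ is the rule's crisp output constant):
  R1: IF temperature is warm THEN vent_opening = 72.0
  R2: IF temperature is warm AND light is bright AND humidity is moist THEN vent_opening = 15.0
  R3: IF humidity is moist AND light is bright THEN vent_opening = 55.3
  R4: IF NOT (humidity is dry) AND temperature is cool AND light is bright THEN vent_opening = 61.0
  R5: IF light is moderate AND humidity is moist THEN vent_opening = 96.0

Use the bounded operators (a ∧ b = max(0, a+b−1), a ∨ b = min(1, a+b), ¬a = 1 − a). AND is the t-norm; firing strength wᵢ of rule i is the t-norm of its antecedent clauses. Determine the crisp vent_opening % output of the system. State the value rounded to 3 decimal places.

R1 (z=72.0): warm=0.43 → w = 0.43
R2 (z=15.0): warm=0.43, bright=0.77, moist=0.67; AND[max(0, a+b−1)] → w = 0.00
R3 (z=55.3): moist=0.67, bright=0.77; AND[max(0, a+b−1)] → w = 0.44
R4 (z=61.0): ¬dry=1−0.71=0.29, cool=0.82, bright=0.77; AND[max(0, a+b−1)] → w = 0.00
R5 (z=96.0): moderate=0.18, moist=0.67; AND[max(0, a+b−1)] → w = 0.00
Weighted average = (0.43·72.0 + 0.00·15.0 + 0.44·55.3 + 0.00·61.0 + 0.00·96.0) / (0.43 + 0.00 + 0.44 + 0.00 + 0.00)
  = 55.2920 / 0.8700 = 63.554

63.554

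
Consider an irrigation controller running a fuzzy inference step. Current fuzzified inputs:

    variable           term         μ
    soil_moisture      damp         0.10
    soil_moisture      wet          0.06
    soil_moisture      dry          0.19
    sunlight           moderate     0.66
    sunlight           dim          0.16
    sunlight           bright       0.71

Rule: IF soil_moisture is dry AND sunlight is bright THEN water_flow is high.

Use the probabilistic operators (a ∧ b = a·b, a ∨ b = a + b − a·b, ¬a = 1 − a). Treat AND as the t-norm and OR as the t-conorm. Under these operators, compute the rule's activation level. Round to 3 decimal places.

firing strength: dry=0.19, bright=0.71; AND[a·b] → w = 0.1349

0.135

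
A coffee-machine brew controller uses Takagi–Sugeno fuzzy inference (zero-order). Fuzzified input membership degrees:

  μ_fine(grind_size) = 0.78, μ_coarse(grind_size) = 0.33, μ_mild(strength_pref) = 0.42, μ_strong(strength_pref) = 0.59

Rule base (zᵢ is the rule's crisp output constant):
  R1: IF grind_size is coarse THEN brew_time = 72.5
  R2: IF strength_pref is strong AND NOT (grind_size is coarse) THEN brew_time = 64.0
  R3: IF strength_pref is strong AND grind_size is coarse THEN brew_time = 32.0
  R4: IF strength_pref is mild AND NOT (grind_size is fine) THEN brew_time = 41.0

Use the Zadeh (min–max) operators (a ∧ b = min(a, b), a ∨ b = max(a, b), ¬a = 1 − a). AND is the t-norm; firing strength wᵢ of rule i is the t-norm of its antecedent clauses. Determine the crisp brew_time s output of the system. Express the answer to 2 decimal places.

R1 (z=72.5): coarse=0.33 → w = 0.33
R2 (z=64.0): strong=0.59, ¬coarse=1−0.33=0.67; AND[min(a, b)] → w = 0.59
R3 (z=32.0): strong=0.59, coarse=0.33; AND[min(a, b)] → w = 0.33
R4 (z=41.0): mild=0.42, ¬fine=1−0.78=0.22; AND[min(a, b)] → w = 0.22
Weighted average = (0.33·72.5 + 0.59·64.0 + 0.33·32.0 + 0.22·41.0) / (0.33 + 0.59 + 0.33 + 0.22)
  = 81.2650 / 1.4700 = 55.28

55.28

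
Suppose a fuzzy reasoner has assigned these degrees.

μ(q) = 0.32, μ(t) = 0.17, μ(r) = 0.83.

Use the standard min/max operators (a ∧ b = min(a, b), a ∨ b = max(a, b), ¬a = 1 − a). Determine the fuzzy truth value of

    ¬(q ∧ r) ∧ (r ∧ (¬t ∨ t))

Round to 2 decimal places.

0.68

q ∧ r = min(a, b) on (0.32, 0.83) = 0.32
¬(q ∧ r) = 1 − 0.32 = 0.68
¬t = 1 − 0.17 = 0.83
¬t ∨ t = max(a, b) on (0.83, 0.17) = 0.83
r ∧ (¬t ∨ t) = min(a, b) on (0.83, 0.83) = 0.83
¬(q ∧ r) ∧ (r ∧ (¬t ∨ t)) = min(a, b) on (0.68, 0.83) = 0.68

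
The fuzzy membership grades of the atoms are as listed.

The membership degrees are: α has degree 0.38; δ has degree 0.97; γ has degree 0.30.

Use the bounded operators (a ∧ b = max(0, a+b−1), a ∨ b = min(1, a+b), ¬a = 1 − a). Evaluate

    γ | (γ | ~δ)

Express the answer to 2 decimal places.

0.63

~δ = 1 − 0.97 = 0.03
γ | ~δ = min(1, a+b) on (0.30, 0.03) = 0.33
γ | (γ | ~δ) = min(1, a+b) on (0.30, 0.33) = 0.63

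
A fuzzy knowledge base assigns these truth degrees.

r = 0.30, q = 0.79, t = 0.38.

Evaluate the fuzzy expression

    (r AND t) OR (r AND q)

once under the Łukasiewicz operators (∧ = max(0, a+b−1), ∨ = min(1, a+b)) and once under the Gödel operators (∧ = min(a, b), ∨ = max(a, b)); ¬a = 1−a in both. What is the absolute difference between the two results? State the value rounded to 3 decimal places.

0.210

Under Łukasiewicz:
  r AND t = max(0, a+b−1) on (0.30, 0.38) = 0.00
  r AND q = max(0, a+b−1) on (0.30, 0.79) = 0.09
  (r AND t) OR (r AND q) = min(1, a+b) on (0.00, 0.09) = 0.09
  → value = 0.0900
Under Gödel:
  r AND t = min(a, b) on (0.30, 0.38) = 0.30
  r AND q = min(a, b) on (0.30, 0.79) = 0.30
  (r AND t) OR (r AND q) = max(a, b) on (0.30, 0.30) = 0.30
  → value = 0.3000
|0.0900 − 0.3000| = 0.210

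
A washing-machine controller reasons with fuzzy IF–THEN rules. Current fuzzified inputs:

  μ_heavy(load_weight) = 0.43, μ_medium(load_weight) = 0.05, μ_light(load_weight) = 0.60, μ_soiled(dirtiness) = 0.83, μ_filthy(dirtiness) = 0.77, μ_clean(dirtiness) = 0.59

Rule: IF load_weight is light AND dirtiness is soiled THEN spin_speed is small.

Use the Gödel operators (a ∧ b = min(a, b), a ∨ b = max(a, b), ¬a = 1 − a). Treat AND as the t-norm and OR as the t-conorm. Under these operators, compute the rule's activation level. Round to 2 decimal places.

firing strength: light=0.60, soiled=0.83; AND[min(a, b)] → w = 0.60

0.60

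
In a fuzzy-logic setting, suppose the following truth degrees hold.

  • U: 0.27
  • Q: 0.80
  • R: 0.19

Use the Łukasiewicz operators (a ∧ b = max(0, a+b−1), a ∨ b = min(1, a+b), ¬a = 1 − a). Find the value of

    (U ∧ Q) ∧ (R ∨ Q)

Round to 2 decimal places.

U ∧ Q = max(0, a+b−1) on (0.27, 0.80) = 0.07
R ∨ Q = min(1, a+b) on (0.19, 0.80) = 0.99
(U ∧ Q) ∧ (R ∨ Q) = max(0, a+b−1) on (0.07, 0.99) = 0.06

0.06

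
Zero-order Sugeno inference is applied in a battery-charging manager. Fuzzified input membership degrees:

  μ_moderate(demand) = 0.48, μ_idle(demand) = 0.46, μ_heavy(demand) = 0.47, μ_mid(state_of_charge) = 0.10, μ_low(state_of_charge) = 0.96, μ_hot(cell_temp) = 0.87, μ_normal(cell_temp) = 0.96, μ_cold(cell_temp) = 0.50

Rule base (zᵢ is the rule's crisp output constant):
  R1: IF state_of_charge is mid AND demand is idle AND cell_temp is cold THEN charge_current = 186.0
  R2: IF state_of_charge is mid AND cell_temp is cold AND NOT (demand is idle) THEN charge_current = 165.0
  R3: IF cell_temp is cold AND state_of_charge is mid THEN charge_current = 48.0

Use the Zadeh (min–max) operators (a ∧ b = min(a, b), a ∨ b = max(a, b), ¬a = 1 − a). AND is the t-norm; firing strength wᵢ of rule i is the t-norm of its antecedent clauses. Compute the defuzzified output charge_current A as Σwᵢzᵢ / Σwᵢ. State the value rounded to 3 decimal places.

R1 (z=186.0): mid=0.10, idle=0.46, cold=0.50; AND[min(a, b)] → w = 0.10
R2 (z=165.0): mid=0.10, cold=0.50, ¬idle=1−0.46=0.54; AND[min(a, b)] → w = 0.10
R3 (z=48.0): cold=0.50, mid=0.10; AND[min(a, b)] → w = 0.10
Weighted average = (0.10·186.0 + 0.10·165.0 + 0.10·48.0) / (0.10 + 0.10 + 0.10)
  = 39.9000 / 0.3000 = 133.000

133.000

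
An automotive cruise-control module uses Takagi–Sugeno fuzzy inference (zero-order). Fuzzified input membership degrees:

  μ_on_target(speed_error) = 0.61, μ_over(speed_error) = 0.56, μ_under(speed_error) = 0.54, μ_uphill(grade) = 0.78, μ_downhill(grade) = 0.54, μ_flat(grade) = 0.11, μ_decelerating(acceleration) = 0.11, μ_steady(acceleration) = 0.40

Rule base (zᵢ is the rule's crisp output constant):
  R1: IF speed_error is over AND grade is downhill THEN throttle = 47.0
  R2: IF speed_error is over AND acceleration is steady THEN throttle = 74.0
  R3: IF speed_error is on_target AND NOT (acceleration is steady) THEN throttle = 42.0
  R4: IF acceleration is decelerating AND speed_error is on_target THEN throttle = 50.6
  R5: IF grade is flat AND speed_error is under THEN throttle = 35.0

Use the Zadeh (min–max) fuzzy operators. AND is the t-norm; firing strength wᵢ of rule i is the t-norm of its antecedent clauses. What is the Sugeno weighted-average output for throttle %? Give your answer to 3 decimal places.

R1 (z=47.0): over=0.56, downhill=0.54; AND[min(a, b)] → w = 0.54
R2 (z=74.0): over=0.56, steady=0.40; AND[min(a, b)] → w = 0.40
R3 (z=42.0): on_target=0.61, ¬steady=1−0.40=0.60; AND[min(a, b)] → w = 0.60
R4 (z=50.6): decelerating=0.11, on_target=0.61; AND[min(a, b)] → w = 0.11
R5 (z=35.0): flat=0.11, under=0.54; AND[min(a, b)] → w = 0.11
Weighted average = (0.54·47.0 + 0.40·74.0 + 0.60·42.0 + 0.11·50.6 + 0.11·35.0) / (0.54 + 0.40 + 0.60 + 0.11 + 0.11)
  = 89.5960 / 1.7600 = 50.907

50.907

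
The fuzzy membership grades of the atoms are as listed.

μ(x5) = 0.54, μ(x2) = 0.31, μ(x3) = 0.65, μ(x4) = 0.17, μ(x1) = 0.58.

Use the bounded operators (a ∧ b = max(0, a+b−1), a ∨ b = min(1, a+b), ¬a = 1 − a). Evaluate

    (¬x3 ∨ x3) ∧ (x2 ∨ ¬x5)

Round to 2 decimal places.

¬x3 = 1 − 0.65 = 0.35
¬x3 ∨ x3 = min(1, a+b) on (0.35, 0.65) = 1.00
¬x5 = 1 − 0.54 = 0.46
x2 ∨ ¬x5 = min(1, a+b) on (0.31, 0.46) = 0.77
(¬x3 ∨ x3) ∧ (x2 ∨ ¬x5) = max(0, a+b−1) on (1.00, 0.77) = 0.77

0.77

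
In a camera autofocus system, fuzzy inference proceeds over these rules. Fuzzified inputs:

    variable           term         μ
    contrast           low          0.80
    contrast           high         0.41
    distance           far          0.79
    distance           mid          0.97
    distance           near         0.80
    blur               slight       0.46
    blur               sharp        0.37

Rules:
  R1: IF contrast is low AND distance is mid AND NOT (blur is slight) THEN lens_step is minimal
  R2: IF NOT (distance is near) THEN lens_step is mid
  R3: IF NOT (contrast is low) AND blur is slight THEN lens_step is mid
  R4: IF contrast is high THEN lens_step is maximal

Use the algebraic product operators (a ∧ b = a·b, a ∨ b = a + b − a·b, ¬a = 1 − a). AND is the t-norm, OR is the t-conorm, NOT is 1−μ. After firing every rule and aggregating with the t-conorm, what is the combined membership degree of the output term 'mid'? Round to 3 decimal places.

R1: low=0.80, mid=0.97, ¬slight=1−0.46=0.54; AND[a·b] → w = 0.4190
R2: ¬near=1−0.80=0.20 → w = 0.2000
R3: ¬low=1−0.80=0.20, slight=0.46; AND[a·b] → w = 0.0920
R4: high=0.41 → w = 0.4100
Rules with consequent 'mid': {R2, R3} → strengths 0.2000, 0.0920
Aggregate via t-conorm [a + b − a·b]: 0.2736

0.274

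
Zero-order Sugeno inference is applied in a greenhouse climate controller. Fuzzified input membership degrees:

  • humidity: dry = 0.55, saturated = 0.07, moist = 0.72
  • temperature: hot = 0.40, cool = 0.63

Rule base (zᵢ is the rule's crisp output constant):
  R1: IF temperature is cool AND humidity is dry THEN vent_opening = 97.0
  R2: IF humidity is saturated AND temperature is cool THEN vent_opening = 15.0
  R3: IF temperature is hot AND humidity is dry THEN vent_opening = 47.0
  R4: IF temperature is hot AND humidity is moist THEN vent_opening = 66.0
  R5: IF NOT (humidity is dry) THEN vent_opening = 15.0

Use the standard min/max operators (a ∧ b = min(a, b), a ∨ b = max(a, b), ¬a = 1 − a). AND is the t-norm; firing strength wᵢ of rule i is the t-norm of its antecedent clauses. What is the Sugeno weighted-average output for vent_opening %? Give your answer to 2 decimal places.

R1 (z=97.0): cool=0.63, dry=0.55; AND[min(a, b)] → w = 0.55
R2 (z=15.0): saturated=0.07, cool=0.63; AND[min(a, b)] → w = 0.07
R3 (z=47.0): hot=0.40, dry=0.55; AND[min(a, b)] → w = 0.40
R4 (z=66.0): hot=0.40, moist=0.72; AND[min(a, b)] → w = 0.40
R5 (z=15.0): ¬dry=1−0.55=0.45 → w = 0.45
Weighted average = (0.55·97.0 + 0.07·15.0 + 0.40·47.0 + 0.40·66.0 + 0.45·15.0) / (0.55 + 0.07 + 0.40 + 0.40 + 0.45)
  = 106.3500 / 1.8700 = 56.87

56.87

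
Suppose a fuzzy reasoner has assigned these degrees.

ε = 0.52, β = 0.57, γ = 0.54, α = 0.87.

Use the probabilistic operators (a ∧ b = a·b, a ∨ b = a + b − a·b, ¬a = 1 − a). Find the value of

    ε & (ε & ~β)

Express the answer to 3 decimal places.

0.116

~β = 1 − 0.5700 = 0.4300
ε & ~β = a·b on (0.5200, 0.4300) = 0.2236
ε & (ε & ~β) = a·b on (0.5200, 0.2236) = 0.1163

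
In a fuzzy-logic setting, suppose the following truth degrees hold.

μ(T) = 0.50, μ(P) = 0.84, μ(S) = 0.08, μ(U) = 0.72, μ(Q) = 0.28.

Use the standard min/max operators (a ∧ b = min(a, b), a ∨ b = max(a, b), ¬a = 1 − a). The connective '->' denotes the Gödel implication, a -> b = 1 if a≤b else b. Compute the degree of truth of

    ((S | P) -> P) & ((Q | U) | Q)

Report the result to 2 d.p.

0.72

S | P = max(a, b) on (0.08, 0.84) = 0.84
(S | P) -> P  [Gödel: 1 if a≤b else b] with a=0.84, b=0.84 → 1.00
Q | U = max(a, b) on (0.28, 0.72) = 0.72
(Q | U) | Q = max(a, b) on (0.72, 0.28) = 0.72
((S | P) -> P) & ((Q | U) | Q) = min(a, b) on (1.00, 0.72) = 0.72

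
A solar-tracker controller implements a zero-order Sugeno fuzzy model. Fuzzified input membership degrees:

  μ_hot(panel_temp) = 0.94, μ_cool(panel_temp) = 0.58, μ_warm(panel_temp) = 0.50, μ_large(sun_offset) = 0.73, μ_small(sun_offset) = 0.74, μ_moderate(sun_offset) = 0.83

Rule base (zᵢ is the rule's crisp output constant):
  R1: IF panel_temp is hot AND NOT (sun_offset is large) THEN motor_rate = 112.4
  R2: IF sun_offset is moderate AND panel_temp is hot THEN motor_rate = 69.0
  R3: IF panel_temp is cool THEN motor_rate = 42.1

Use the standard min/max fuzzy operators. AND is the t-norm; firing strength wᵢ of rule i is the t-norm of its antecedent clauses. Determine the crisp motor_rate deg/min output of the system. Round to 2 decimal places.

66.69

R1 (z=112.4): hot=0.94, ¬large=1−0.73=0.27; AND[min(a, b)] → w = 0.27
R2 (z=69.0): moderate=0.83, hot=0.94; AND[min(a, b)] → w = 0.83
R3 (z=42.1): cool=0.58 → w = 0.58
Weighted average = (0.27·112.4 + 0.83·69.0 + 0.58·42.1) / (0.27 + 0.83 + 0.58)
  = 112.0360 / 1.6800 = 66.69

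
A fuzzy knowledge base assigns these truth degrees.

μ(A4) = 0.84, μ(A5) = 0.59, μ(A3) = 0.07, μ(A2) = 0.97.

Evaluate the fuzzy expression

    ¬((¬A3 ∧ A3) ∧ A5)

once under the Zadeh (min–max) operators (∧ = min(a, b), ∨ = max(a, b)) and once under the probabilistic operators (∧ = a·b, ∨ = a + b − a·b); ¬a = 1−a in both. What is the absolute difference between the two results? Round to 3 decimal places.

Under Zadeh (min–max):
  ¬A3 = 1 − 0.07 = 0.93
  ¬A3 ∧ A3 = min(a, b) on (0.93, 0.07) = 0.07
  (¬A3 ∧ A3) ∧ A5 = min(a, b) on (0.07, 0.59) = 0.07
  ¬((¬A3 ∧ A3) ∧ A5) = 1 − 0.07 = 0.93
  → value = 0.9300
Under probabilistic:
  ¬A3 = 1 − 0.0700 = 0.9300
  ¬A3 ∧ A3 = a·b on (0.9300, 0.0700) = 0.0651
  (¬A3 ∧ A3) ∧ A5 = a·b on (0.0651, 0.5900) = 0.0384
  ¬((¬A3 ∧ A3) ∧ A5) = 1 − 0.0384 = 0.9616
  → value = 0.9616
|0.9300 − 0.9616| = 0.032

0.032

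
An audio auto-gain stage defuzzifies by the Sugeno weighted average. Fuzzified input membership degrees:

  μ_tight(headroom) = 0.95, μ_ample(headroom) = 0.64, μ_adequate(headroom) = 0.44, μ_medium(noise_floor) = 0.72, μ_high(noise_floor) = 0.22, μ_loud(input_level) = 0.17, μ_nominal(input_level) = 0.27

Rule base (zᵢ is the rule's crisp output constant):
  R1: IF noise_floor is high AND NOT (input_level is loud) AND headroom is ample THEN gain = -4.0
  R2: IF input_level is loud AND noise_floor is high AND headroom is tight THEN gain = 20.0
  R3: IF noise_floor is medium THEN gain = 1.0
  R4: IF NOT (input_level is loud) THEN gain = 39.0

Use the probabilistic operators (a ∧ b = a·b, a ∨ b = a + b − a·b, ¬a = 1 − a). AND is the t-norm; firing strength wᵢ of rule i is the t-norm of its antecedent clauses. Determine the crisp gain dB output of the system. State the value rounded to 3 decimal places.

R1 (z=-4.0): high=0.22, ¬loud=1−0.17=0.83, ample=0.64; AND[a·b] → w = 0.1169
R2 (z=20.0): loud=0.17, high=0.22, tight=0.95; AND[a·b] → w = 0.0355
R3 (z=1.0): medium=0.72 → w = 0.7200
R4 (z=39.0): ¬loud=1−0.17=0.83 → w = 0.8300
Weighted average = (0.1169·-4.0 + 0.0355·20.0 + 0.7200·1.0 + 0.8300·39.0) / (0.1169 + 0.0355 + 0.7200 + 0.8300)
  = 33.3331 / 1.7024 = 19.580

19.580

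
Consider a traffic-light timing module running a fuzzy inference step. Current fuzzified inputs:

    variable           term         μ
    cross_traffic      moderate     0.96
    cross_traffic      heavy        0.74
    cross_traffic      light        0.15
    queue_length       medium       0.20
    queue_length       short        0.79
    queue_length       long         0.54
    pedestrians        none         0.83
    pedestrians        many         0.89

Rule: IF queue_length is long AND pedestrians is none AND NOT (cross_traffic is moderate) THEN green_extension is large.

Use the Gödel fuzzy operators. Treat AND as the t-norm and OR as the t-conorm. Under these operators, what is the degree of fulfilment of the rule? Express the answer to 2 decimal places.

0.04

firing strength: long=0.54, none=0.83, ¬moderate=1−0.96=0.04; AND[min(a, b)] → w = 0.04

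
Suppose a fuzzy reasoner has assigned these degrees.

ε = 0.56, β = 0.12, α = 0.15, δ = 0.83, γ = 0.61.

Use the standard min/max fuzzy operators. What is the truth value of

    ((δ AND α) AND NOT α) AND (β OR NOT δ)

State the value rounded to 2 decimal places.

0.15

δ AND α = min(a, b) on (0.83, 0.15) = 0.15
NOT α = 1 − 0.15 = 0.85
(δ AND α) AND NOT α = min(a, b) on (0.15, 0.85) = 0.15
NOT δ = 1 − 0.83 = 0.17
β OR NOT δ = max(a, b) on (0.12, 0.17) = 0.17
((δ AND α) AND NOT α) AND (β OR NOT δ) = min(a, b) on (0.15, 0.17) = 0.15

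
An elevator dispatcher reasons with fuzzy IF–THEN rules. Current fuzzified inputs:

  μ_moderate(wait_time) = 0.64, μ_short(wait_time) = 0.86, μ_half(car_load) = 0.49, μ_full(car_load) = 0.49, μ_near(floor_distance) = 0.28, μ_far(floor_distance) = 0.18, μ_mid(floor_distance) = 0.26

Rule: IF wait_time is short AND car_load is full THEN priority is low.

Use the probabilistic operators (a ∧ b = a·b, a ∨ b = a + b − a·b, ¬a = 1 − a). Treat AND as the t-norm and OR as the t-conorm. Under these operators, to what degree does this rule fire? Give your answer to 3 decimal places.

0.421

firing strength: short=0.86, full=0.49; AND[a·b] → w = 0.4214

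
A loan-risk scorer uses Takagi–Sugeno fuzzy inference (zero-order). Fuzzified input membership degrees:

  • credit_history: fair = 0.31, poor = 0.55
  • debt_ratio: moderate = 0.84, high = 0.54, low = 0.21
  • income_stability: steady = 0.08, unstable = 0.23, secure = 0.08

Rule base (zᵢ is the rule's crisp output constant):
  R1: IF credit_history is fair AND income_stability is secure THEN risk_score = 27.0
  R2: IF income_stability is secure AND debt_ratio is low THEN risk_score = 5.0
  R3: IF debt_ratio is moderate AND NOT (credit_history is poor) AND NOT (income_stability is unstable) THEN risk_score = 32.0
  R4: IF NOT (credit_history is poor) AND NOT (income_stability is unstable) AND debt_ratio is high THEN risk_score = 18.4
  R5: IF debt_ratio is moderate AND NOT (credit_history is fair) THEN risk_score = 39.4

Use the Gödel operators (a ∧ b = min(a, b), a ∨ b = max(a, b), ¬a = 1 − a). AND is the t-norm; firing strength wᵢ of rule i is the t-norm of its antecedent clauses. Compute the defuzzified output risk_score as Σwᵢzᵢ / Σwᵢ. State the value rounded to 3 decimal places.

R1 (z=27.0): fair=0.31, secure=0.08; AND[min(a, b)] → w = 0.08
R2 (z=5.0): secure=0.08, low=0.21; AND[min(a, b)] → w = 0.08
R3 (z=32.0): moderate=0.84, ¬poor=1−0.55=0.45, ¬unstable=1−0.23=0.77; AND[min(a, b)] → w = 0.45
R4 (z=18.4): ¬poor=1−0.55=0.45, ¬unstable=1−0.23=0.77, high=0.54; AND[min(a, b)] → w = 0.45
R5 (z=39.4): moderate=0.84, ¬fair=1−0.31=0.69; AND[min(a, b)] → w = 0.69
Weighted average = (0.08·27.0 + 0.08·5.0 + 0.45·32.0 + 0.45·18.4 + 0.69·39.4) / (0.08 + 0.08 + 0.45 + 0.45 + 0.69)
  = 52.4260 / 1.7500 = 29.958

29.958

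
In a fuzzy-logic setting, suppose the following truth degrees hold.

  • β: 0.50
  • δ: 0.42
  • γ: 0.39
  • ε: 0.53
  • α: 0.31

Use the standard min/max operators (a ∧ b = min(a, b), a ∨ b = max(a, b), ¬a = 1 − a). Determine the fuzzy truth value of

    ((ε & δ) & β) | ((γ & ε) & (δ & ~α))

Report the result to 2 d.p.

ε & δ = min(a, b) on (0.53, 0.42) = 0.42
(ε & δ) & β = min(a, b) on (0.42, 0.50) = 0.42
γ & ε = min(a, b) on (0.39, 0.53) = 0.39
~α = 1 − 0.31 = 0.69
δ & ~α = min(a, b) on (0.42, 0.69) = 0.42
(γ & ε) & (δ & ~α) = min(a, b) on (0.39, 0.42) = 0.39
((ε & δ) & β) | ((γ & ε) & (δ & ~α)) = max(a, b) on (0.42, 0.39) = 0.42

0.42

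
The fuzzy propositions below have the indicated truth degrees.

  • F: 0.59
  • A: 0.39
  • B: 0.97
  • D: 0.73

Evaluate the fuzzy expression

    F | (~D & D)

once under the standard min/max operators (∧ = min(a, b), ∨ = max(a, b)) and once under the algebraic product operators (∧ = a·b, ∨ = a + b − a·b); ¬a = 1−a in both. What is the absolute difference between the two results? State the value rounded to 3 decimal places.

Under standard min/max:
  ~D = 1 − 0.73 = 0.27
  ~D & D = min(a, b) on (0.27, 0.73) = 0.27
  F | (~D & D) = max(a, b) on (0.59, 0.27) = 0.59
  → value = 0.5900
Under algebraic product:
  ~D = 1 − 0.7300 = 0.2700
  ~D & D = a·b on (0.2700, 0.7300) = 0.1971
  F | (~D & D) = a + b − a·b on (0.5900, 0.1971) = 0.6708
  → value = 0.6708
|0.5900 − 0.6708| = 0.081

0.081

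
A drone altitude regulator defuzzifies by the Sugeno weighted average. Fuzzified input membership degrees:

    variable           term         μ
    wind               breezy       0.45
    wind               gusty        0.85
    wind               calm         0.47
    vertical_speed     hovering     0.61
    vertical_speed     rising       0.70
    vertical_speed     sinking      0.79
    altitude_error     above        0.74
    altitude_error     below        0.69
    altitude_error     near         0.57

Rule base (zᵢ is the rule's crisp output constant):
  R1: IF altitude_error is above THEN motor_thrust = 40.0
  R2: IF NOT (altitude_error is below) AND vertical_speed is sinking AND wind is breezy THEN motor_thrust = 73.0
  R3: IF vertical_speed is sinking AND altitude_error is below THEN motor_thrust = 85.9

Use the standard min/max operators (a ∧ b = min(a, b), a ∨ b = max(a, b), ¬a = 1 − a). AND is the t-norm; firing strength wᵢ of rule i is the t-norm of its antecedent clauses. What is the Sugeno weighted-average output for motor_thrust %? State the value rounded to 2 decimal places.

64.08

R1 (z=40.0): above=0.74 → w = 0.74
R2 (z=73.0): ¬below=1−0.69=0.31, sinking=0.79, breezy=0.45; AND[min(a, b)] → w = 0.31
R3 (z=85.9): sinking=0.79, below=0.69; AND[min(a, b)] → w = 0.69
Weighted average = (0.74·40.0 + 0.31·73.0 + 0.69·85.9) / (0.74 + 0.31 + 0.69)
  = 111.5010 / 1.7400 = 64.08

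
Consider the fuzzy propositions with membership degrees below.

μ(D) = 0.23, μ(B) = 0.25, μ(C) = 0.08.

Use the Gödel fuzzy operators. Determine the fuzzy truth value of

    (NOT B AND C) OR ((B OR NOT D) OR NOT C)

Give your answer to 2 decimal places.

NOT B = 1 − 0.25 = 0.75
NOT B AND C = min(a, b) on (0.75, 0.08) = 0.08
NOT D = 1 − 0.23 = 0.77
B OR NOT D = max(a, b) on (0.25, 0.77) = 0.77
NOT C = 1 − 0.08 = 0.92
(B OR NOT D) OR NOT C = max(a, b) on (0.77, 0.92) = 0.92
(NOT B AND C) OR ((B OR NOT D) OR NOT C) = max(a, b) on (0.08, 0.92) = 0.92

0.92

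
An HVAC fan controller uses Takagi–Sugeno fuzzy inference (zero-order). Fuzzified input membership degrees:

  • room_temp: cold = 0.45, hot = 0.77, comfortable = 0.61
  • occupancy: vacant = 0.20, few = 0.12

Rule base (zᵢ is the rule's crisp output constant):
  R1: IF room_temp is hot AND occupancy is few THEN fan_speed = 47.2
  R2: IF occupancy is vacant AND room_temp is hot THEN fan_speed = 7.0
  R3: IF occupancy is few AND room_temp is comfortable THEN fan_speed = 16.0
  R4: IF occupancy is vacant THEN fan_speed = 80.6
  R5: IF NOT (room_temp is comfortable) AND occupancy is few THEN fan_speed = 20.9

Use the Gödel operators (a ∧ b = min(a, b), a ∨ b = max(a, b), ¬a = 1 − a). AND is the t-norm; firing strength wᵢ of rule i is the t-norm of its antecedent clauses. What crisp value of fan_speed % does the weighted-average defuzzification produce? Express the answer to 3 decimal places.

36.332

R1 (z=47.2): hot=0.77, few=0.12; AND[min(a, b)] → w = 0.12
R2 (z=7.0): vacant=0.20, hot=0.77; AND[min(a, b)] → w = 0.20
R3 (z=16.0): few=0.12, comfortable=0.61; AND[min(a, b)] → w = 0.12
R4 (z=80.6): vacant=0.20 → w = 0.20
R5 (z=20.9): ¬comfortable=1−0.61=0.39, few=0.12; AND[min(a, b)] → w = 0.12
Weighted average = (0.12·47.2 + 0.20·7.0 + 0.12·16.0 + 0.20·80.6 + 0.12·20.9) / (0.12 + 0.20 + 0.12 + 0.20 + 0.12)
  = 27.6120 / 0.7600 = 36.332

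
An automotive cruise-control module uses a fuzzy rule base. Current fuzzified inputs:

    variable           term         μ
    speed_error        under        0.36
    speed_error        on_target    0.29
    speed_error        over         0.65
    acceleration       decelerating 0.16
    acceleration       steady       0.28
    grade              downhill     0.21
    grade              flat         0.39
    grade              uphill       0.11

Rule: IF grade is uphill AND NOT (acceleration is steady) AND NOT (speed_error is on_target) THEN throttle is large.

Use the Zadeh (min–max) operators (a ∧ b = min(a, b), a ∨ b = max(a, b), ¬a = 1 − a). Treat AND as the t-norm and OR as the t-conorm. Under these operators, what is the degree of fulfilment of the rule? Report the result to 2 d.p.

0.11

firing strength: uphill=0.11, ¬steady=1−0.28=0.72, ¬on_target=1−0.29=0.71; AND[min(a, b)] → w = 0.11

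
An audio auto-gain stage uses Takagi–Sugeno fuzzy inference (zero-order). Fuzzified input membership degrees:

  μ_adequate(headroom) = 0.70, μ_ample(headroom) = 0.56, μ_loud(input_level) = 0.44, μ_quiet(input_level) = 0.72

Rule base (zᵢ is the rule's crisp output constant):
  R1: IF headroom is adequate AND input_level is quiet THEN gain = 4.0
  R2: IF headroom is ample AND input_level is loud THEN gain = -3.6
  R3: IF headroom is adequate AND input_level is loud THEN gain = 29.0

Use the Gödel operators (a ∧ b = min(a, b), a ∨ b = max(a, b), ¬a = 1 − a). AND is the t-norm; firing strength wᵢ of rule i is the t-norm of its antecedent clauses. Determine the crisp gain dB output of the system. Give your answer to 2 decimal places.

8.85

R1 (z=4.0): adequate=0.70, quiet=0.72; AND[min(a, b)] → w = 0.70
R2 (z=-3.6): ample=0.56, loud=0.44; AND[min(a, b)] → w = 0.44
R3 (z=29.0): adequate=0.70, loud=0.44; AND[min(a, b)] → w = 0.44
Weighted average = (0.70·4.0 + 0.44·-3.6 + 0.44·29.0) / (0.70 + 0.44 + 0.44)
  = 13.9760 / 1.5800 = 8.85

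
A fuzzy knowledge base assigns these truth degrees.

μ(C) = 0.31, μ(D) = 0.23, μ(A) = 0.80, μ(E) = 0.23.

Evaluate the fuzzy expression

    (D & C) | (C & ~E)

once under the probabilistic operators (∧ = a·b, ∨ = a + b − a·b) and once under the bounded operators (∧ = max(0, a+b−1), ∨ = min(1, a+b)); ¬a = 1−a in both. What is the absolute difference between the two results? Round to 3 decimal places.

Under probabilistic:
  D & C = a·b on (0.2300, 0.3100) = 0.0713
  ~E = 1 − 0.2300 = 0.7700
  C & ~E = a·b on (0.3100, 0.7700) = 0.2387
  (D & C) | (C & ~E) = a + b − a·b on (0.0713, 0.2387) = 0.2930
  → value = 0.2930
Under bounded:
  D & C = max(0, a+b−1) on (0.23, 0.31) = 0.00
  ~E = 1 − 0.23 = 0.77
  C & ~E = max(0, a+b−1) on (0.31, 0.77) = 0.08
  (D & C) | (C & ~E) = min(1, a+b) on (0.00, 0.08) = 0.08
  → value = 0.0800
|0.2930 − 0.0800| = 0.213

0.213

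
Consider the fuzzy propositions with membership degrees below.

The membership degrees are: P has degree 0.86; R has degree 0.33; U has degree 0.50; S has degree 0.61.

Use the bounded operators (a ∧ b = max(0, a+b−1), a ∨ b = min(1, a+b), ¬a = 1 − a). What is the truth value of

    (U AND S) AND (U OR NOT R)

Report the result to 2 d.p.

0.11

U AND S = max(0, a+b−1) on (0.50, 0.61) = 0.11
NOT R = 1 − 0.33 = 0.67
U OR NOT R = min(1, a+b) on (0.50, 0.67) = 1.00
(U AND S) AND (U OR NOT R) = max(0, a+b−1) on (0.11, 1.00) = 0.11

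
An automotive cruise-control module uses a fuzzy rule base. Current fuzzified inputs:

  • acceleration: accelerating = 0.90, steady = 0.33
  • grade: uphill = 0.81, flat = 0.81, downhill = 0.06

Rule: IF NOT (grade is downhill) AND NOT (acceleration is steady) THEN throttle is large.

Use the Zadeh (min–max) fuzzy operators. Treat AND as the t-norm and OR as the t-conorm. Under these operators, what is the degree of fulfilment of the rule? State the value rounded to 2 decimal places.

0.67

firing strength: ¬downhill=1−0.06=0.94, ¬steady=1−0.33=0.67; AND[min(a, b)] → w = 0.67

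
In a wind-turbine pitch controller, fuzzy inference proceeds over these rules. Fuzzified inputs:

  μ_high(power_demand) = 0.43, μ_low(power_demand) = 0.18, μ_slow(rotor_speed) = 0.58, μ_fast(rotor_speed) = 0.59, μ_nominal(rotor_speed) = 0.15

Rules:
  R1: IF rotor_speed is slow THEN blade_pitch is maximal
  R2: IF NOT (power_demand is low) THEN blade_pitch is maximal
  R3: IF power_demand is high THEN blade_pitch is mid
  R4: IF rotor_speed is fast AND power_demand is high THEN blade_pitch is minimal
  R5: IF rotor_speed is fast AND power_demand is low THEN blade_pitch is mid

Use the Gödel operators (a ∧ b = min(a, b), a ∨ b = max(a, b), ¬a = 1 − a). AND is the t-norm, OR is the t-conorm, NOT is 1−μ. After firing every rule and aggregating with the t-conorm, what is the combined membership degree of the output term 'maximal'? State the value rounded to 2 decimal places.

0.82

R1: slow=0.58 → w = 0.58
R2: ¬low=1−0.18=0.82 → w = 0.82
R3: high=0.43 → w = 0.43
R4: fast=0.59, high=0.43; AND[min(a, b)] → w = 0.43
R5: fast=0.59, low=0.18; AND[min(a, b)] → w = 0.18
Rules with consequent 'maximal': {R1, R2} → strengths 0.58, 0.82
Aggregate via t-conorm [max(a, b)]: 0.82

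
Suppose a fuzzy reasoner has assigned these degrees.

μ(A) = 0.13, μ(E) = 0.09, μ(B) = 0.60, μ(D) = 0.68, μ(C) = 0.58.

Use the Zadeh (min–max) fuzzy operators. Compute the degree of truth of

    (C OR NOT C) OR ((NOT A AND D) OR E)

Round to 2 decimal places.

NOT C = 1 − 0.58 = 0.42
C OR NOT C = max(a, b) on (0.58, 0.42) = 0.58
NOT A = 1 − 0.13 = 0.87
NOT A AND D = min(a, b) on (0.87, 0.68) = 0.68
(NOT A AND D) OR E = max(a, b) on (0.68, 0.09) = 0.68
(C OR NOT C) OR ((NOT A AND D) OR E) = max(a, b) on (0.58, 0.68) = 0.68

0.68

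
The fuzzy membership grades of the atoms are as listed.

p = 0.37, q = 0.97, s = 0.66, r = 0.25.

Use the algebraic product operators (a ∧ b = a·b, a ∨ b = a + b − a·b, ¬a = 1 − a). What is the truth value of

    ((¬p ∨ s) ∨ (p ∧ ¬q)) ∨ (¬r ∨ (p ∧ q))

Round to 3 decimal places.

¬p = 1 − 0.3700 = 0.6300
¬p ∨ s = a + b − a·b on (0.6300, 0.6600) = 0.8742
¬q = 1 − 0.9700 = 0.0300
p ∧ ¬q = a·b on (0.3700, 0.0300) = 0.0111
(¬p ∨ s) ∨ (p ∧ ¬q) = a + b − a·b on (0.8742, 0.0111) = 0.8756
¬r = 1 − 0.2500 = 0.7500
p ∧ q = a·b on (0.3700, 0.9700) = 0.3589
¬r ∨ (p ∧ q) = a + b − a·b on (0.7500, 0.3589) = 0.8397
((¬p ∨ s) ∨ (p ∧ ¬q)) ∨ (¬r ∨ (p ∧ q)) = a + b − a·b on (0.8756, 0.8397) = 0.9801

0.980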